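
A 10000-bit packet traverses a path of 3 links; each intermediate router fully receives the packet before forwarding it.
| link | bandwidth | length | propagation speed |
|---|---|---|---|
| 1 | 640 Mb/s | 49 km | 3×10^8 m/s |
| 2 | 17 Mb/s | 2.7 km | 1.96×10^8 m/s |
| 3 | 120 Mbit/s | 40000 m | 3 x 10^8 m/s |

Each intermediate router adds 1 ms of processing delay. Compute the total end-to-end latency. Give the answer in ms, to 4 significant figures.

2.998 ms

Transmission delays (L/R per hop): 0.015625, 0.588235, 0.0833333 ms; sum = 0.687194 ms.
Propagation delays (d/s per hop): 0.163333, 0.0137755, 0.133333 ms; sum = 0.310442 ms.
Processing at 2 router(s): 2 × 1 ms = 2 ms.
End-to-end = 2.998 ms.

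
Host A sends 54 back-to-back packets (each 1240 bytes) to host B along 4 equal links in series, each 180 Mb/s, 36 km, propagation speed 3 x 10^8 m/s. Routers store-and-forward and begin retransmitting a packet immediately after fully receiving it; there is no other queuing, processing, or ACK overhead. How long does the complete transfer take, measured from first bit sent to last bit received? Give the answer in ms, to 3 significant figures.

3.62 ms

Per-hop transmission t_tx = L/R = 9920/180000000 = 0.0551111 ms.
Per-hop propagation t_prop = 36000/300000000 = 0.12 ms.
Pipeline fill: first packet needs 4·t_tx to clear all hops; remaining 53 packets each add one t_tx.
Total = (4+54-1)·t_tx + 4·t_prop = 57·0.0551111 + 4·0.12 = 3.62 ms.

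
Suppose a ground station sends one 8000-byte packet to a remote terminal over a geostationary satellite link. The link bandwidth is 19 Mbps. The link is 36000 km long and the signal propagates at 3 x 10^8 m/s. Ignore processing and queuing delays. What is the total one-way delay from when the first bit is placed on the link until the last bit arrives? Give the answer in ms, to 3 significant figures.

L = 8000 × 8 = 64000 bits.
Transmission delay = L/R = 64000 / 19000000 = 3.36842 ms.
Propagation delay = d/s = 36000000 m / 300000000 m/s = 120 ms.
Total = 123 ms.

123 ms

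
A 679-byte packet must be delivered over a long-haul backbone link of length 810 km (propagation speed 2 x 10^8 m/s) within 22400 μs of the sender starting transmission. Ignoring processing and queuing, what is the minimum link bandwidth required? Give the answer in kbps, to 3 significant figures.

L = 5432 bits.
Propagation delay = 810000 / 200000000 = 4050 μs.
Transmission budget = 22400 − 4050 = 18350 μs.
R ≥ L / t_tx = 5432 bits / 0.01835 s = 296 kbps.

296 kbps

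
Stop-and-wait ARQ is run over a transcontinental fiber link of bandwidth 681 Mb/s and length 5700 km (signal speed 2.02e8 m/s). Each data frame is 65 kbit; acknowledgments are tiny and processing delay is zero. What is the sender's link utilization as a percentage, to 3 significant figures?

0.169 %

t_tx = L/R = 65000/681000000 = 9.54479e-05 s.
t_prop = 5700000/202000000 = 0.0282178 s; RTT = 0.0564356 s.
Cycle = t_tx + RTT = 0.0565311 s.
Utilization = t_tx / cycle = 9.54479e-05/0.0565311 = 0.169 %.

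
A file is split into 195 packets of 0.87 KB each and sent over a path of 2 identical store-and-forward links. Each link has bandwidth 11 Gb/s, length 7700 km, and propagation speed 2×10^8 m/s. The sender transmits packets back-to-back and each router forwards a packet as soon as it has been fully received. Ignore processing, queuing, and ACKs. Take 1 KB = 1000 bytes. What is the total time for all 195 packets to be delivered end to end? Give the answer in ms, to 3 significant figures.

77.1 ms

Per-hop transmission t_tx = L/R = 6960/11000000000 = 0.000632727 ms.
Per-hop propagation t_prop = 7700000/200000000 = 38.5 ms.
Pipeline fill: first packet needs 2·t_tx to clear all hops; remaining 194 packets each add one t_tx.
Total = (2+195-1)·t_tx + 2·t_prop = 196·0.000632727 + 2·38.5 = 77.1 ms.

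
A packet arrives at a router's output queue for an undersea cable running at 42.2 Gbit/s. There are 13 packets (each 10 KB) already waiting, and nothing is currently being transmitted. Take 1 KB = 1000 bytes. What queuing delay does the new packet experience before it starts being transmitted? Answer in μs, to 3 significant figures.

Each queued packet: L/R = 80000/42200000000 = 1.89573 μs.
13 queued → 24.6445 μs.
Queuing delay = 24.6 μs.

24.6 μs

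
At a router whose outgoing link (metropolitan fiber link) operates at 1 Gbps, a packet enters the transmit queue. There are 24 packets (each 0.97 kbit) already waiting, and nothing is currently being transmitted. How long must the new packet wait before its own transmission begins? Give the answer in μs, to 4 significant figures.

Each queued packet: L/R = 970/1000000000 = 0.97 μs.
24 queued → 23.28 μs.
Queuing delay = 23.28 μs.

23.28 μs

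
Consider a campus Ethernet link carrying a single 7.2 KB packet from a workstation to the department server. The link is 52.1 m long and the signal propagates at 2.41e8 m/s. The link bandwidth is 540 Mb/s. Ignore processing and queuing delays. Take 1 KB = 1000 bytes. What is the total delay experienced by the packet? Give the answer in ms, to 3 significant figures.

L = 57600 bits.
Transmission delay = L/R = 57600 / 540000000 = 0.106667 ms.
Propagation delay = d/s = 52.1 m / 241000000 m/s = 0.000216183 ms.
Total = 0.107 ms.

0.107 ms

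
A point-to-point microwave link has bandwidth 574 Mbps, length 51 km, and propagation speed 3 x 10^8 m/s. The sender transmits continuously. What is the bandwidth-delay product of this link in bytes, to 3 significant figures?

Propagation delay = 51000 / 300000000 = 0.00017 s.
BDP = R × t_prop = 574000000 × 0.00017 = 97580 bits.
In bytes: 97580/8 = 12200 bytes.

12200 bytes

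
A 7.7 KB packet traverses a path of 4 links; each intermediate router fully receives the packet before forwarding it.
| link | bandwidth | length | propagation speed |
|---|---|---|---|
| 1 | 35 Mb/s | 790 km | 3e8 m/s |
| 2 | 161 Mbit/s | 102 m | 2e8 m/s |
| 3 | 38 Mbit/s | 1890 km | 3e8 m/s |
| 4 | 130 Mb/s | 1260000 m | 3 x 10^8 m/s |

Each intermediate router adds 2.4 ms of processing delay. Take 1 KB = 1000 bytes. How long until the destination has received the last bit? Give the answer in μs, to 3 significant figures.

24600 μs

L = 61600 bits.
Transmission delays (L/R per hop): 1760, 382.609, 1621.05, 473.846 μs; sum = 4237.51 μs.
Propagation delays (d/s per hop): 2633.33, 0.51, 6300, 4200 μs; sum = 13133.8 μs.
Processing at 3 router(s): 3 × 2.4 ms = 7200 μs.
End-to-end = 24600 μs.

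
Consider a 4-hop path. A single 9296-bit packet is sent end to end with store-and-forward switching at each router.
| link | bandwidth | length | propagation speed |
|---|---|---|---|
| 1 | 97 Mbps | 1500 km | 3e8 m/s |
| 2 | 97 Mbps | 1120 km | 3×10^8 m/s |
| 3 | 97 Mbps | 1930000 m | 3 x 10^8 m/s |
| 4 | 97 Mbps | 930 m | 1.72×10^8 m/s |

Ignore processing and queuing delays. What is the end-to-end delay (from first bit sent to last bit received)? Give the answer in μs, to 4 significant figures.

15560 μs

Transmission delay per hop = L/R = 9296/97000000 = 95.8351 μs; 4 hops → 383.34 μs.
Propagation delays (d/s per hop): 5000, 3733.33, 6433.33, 5.40698 μs; sum = 15172.1 μs.
End-to-end = 15560 μs.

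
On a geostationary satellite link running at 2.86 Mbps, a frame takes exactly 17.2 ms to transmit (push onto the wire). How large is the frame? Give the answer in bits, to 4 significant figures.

49190 bits

L = R × t_tx = 2860000 b/s × 0.0172 s = 49192 bits.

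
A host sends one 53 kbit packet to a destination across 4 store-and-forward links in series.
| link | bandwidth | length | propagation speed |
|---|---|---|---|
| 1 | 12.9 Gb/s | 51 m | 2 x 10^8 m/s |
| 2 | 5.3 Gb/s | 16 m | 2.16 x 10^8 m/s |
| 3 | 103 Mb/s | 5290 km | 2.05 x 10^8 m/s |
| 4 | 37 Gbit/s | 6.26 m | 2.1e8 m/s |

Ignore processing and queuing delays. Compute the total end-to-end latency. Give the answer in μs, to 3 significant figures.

L = 53000 bits.
Transmission delays (L/R per hop): 4.10853, 10, 514.563, 1.43243 μs; sum = 530.104 μs.
Propagation delays (d/s per hop): 0.255, 0.0740741, 25804.9, 0.0298095 μs; sum = 25805.2 μs.
End-to-end = 26300 μs.

26300 μs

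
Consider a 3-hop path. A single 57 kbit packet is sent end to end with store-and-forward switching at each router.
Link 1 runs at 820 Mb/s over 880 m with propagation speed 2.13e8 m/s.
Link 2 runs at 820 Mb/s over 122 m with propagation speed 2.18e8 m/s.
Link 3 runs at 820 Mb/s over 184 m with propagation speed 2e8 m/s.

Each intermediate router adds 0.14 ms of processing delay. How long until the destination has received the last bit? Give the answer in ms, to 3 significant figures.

L = 57000 bits.
Transmission delay per hop = L/R = 57000/820000000 = 0.0695122 ms; 3 hops → 0.208537 ms.
Propagation delays (d/s per hop): 0.00413146, 0.000559633, 0.00092 ms; sum = 0.00561109 ms.
Processing at 2 router(s): 2 × 0.14 ms = 0.28 ms.
End-to-end = 0.494 ms.

0.494 ms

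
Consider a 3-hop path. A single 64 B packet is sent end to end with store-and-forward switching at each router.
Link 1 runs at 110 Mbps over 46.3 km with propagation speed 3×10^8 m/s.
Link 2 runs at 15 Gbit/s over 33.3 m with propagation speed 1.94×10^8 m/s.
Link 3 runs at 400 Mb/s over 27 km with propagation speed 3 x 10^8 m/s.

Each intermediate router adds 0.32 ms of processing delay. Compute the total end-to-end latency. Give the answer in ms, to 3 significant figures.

L = 64 × 8 = 512 bits.
Transmission delays (L/R per hop): 0.00465455, 3.41333e-05, 0.00128 ms; sum = 0.00596868 ms.
Propagation delays (d/s per hop): 0.154333, 0.000171649, 0.09 ms; sum = 0.244505 ms.
Processing at 2 router(s): 2 × 0.32 ms = 0.64 ms.
End-to-end = 0.890 ms.

0.890 ms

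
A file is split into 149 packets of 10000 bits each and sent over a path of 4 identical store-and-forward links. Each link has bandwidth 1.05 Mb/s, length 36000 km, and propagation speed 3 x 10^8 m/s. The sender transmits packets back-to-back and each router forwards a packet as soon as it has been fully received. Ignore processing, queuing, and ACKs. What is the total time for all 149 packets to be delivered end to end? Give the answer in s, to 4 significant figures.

1.928 s

Per-hop transmission t_tx = L/R = 10000/1050000 = 0.00952381 s.
Per-hop propagation t_prop = 36000000/300000000 = 0.12 s.
Pipeline fill: first packet needs 4·t_tx to clear all hops; remaining 148 packets each add one t_tx.
Total = (4+149-1)·t_tx + 4·t_prop = 152·0.00952381 + 4·0.12 = 1.928 s.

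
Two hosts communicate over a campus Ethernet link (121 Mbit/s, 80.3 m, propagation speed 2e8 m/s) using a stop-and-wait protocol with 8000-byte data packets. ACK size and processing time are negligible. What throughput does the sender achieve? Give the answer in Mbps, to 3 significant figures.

121 Mbps

t_tx = L/R = 64000/121000000 = 0.000528926 s.
t_prop = 80.3/200000000 = 4.015e-07 s; RTT = 8.03e-07 s.
Cycle = t_tx + RTT = 0.000529729 s.
Throughput = L / cycle = 64000 / 0.000529729 = 121 Mbps.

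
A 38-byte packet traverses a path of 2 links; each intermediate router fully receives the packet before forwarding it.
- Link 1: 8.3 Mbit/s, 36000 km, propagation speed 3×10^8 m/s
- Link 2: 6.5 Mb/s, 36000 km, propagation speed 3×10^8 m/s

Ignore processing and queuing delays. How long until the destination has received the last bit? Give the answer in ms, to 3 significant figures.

L = 38 × 8 = 304 bits.
Transmission delays (L/R per hop): 0.0366265, 0.0467692 ms; sum = 0.0833957 ms.
Propagation delays (d/s per hop): 120, 120 ms; sum = 240 ms.
End-to-end = 240 ms.

240 ms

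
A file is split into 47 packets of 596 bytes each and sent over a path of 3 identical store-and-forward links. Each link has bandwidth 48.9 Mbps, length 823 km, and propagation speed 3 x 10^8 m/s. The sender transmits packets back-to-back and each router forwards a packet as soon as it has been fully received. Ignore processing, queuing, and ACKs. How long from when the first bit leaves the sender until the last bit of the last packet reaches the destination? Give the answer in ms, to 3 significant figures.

13.0 ms

Per-hop transmission t_tx = L/R = 4768/48900000 = 0.0975051 ms.
Per-hop propagation t_prop = 823000/300000000 = 2.74333 ms.
Pipeline fill: first packet needs 3·t_tx to clear all hops; remaining 46 packets each add one t_tx.
Total = (3+47-1)·t_tx + 3·t_prop = 49·0.0975051 + 3·2.74333 = 13.0 ms.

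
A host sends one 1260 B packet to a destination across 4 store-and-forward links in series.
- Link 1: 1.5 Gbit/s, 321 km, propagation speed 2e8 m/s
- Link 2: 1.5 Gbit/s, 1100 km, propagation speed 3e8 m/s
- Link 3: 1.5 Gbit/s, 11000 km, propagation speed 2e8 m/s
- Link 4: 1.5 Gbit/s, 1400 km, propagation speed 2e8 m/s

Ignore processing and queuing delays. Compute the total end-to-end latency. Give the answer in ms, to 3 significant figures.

L = 1260 × 8 = 10080 bits.
Transmission delay per hop = L/R = 10080/1500000000 = 0.00672 ms; 4 hops → 0.02688 ms.
Propagation delays (d/s per hop): 1.605, 3.66667, 55, 7 ms; sum = 67.2717 ms.
End-to-end = 67.3 ms.

67.3 ms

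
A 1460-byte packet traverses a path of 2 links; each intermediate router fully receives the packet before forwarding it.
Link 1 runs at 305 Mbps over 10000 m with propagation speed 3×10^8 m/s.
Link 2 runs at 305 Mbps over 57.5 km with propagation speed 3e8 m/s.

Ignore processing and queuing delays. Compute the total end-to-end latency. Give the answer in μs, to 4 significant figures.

L = 1460 × 8 = 11680 bits.
Transmission delay per hop = L/R = 11680/305000000 = 38.2951 μs; 2 hops → 76.5902 μs.
Propagation delays (d/s per hop): 33.3333, 191.667 μs; sum = 225 μs.
End-to-end = 301.6 μs.

301.6 μs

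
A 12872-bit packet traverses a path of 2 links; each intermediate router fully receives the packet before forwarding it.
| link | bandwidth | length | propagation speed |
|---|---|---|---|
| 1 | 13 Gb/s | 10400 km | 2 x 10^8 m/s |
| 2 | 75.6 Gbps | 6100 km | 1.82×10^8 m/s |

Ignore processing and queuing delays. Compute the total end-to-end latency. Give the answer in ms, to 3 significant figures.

85.5 ms

Transmission delays (L/R per hop): 0.000990154, 0.000170265 ms; sum = 0.00116042 ms.
Propagation delays (d/s per hop): 52, 33.5165 ms; sum = 85.5165 ms.
End-to-end = 85.5 ms.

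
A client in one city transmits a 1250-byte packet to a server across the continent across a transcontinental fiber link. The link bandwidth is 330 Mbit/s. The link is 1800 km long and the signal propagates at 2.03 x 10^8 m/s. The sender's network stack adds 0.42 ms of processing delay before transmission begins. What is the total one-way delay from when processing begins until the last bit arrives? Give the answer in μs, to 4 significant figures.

9317 μs

L = 1250 × 8 = 10000 bits.
Transmission delay = L/R = 10000 / 330000000 = 30.303 μs.
Propagation delay = d/s = 1800000 m / 2.03e+08 m/s = 8867 μs.
Plus processing delay 0.42 ms = 420 μs.
Total = 9317 μs.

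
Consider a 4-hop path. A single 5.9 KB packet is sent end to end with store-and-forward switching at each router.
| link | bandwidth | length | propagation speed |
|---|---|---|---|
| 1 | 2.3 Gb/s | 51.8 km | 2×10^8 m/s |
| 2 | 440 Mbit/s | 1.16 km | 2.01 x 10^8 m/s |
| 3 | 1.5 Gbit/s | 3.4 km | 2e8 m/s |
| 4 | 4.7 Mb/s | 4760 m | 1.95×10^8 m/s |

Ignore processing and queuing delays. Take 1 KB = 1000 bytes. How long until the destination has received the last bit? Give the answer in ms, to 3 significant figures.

10.5 ms

L = 47200 bits.
Transmission delays (L/R per hop): 0.0205217, 0.107273, 0.0314667, 10.0426 ms; sum = 10.2018 ms.
Propagation delays (d/s per hop): 0.259, 0.00577114, 0.017, 0.0244103 ms; sum = 0.306181 ms.
End-to-end = 10.5 ms.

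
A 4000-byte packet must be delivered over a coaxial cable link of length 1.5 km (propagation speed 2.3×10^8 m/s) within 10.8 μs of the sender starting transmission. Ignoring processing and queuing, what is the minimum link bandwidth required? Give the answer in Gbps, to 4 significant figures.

7.480 Gbps

L = 32000 bits.
Propagation delay = 1500 / 2.3e+08 = 6.52174 μs.
Transmission budget = 10.8 − 6.52174 = 4.27826 μs.
R ≥ L / t_tx = 32000 bits / 4.27826e-06 s = 7.480 Gbps.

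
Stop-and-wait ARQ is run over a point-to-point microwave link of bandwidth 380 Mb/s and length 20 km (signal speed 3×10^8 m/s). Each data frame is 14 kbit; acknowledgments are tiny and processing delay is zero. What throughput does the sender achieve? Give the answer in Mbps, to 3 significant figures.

t_tx = L/R = 14000/380000000 = 3.68421e-05 s.
t_prop = 20000/300000000 = 6.66667e-05 s; RTT = 0.000133333 s.
Cycle = t_tx + RTT = 0.000170175 s.
Throughput = L / cycle = 14000 / 0.000170175 = 82.3 Mbps.

82.3 Mbps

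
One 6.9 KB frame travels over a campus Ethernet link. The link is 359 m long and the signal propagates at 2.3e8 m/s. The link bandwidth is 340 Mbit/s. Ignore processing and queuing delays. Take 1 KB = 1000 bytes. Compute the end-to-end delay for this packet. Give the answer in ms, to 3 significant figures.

0.164 ms

L = 55200 bits.
Transmission delay = L/R = 55200 / 340000000 = 0.162353 ms.
Propagation delay = d/s = 359 m / 2.3e+08 m/s = 0.00156087 ms.
Total = 0.164 ms.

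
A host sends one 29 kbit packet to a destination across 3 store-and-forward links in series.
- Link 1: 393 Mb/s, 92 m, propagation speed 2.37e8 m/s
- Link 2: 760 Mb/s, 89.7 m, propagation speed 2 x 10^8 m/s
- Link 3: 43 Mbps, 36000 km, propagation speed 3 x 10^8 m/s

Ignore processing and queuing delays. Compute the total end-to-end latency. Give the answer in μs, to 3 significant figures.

L = 29000 bits.
Transmission delays (L/R per hop): 73.7913, 38.1579, 674.419 μs; sum = 786.368 μs.
Propagation delays (d/s per hop): 0.388186, 0.4485, 120000 μs; sum = 120001 μs.
End-to-end = 121000 μs.

121000 μs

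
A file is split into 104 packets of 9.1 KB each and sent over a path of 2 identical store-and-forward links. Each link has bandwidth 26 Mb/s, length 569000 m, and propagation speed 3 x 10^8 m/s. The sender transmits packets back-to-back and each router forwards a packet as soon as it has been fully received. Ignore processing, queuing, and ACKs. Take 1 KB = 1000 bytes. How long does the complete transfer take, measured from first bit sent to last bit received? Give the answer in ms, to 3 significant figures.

298 ms

Per-hop transmission t_tx = L/R = 72800/26000000 = 2.8 ms.
Per-hop propagation t_prop = 569000/300000000 = 1.89667 ms.
Pipeline fill: first packet needs 2·t_tx to clear all hops; remaining 103 packets each add one t_tx.
Total = (2+104-1)·t_tx + 2·t_prop = 105·2.8 + 2·1.89667 = 298 ms.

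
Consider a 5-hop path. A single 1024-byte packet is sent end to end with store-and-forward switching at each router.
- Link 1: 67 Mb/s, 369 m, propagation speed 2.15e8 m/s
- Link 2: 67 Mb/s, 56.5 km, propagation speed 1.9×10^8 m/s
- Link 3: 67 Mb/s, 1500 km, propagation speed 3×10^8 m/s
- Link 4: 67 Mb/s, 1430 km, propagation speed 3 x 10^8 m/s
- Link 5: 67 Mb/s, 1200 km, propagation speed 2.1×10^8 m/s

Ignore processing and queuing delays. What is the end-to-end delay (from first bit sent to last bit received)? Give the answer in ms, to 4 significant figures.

L = 1024 × 8 = 8192 bits.
Transmission delay per hop = L/R = 8192/67000000 = 0.122269 ms; 5 hops → 0.611343 ms.
Propagation delays (d/s per hop): 0.00171628, 0.297368, 5, 4.76667, 5.71429 ms; sum = 15.78 ms.
End-to-end = 16.39 ms.

16.39 ms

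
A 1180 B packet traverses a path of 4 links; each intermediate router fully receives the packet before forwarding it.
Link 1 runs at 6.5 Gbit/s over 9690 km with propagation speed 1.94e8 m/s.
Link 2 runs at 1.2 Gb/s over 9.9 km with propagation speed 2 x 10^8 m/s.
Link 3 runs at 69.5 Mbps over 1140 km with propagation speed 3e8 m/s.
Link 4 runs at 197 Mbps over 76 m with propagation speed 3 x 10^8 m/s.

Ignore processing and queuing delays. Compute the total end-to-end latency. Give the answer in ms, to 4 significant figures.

L = 1180 × 8 = 9440 bits.
Transmission delays (L/R per hop): 0.00145231, 0.00786667, 0.135827, 0.0479188 ms; sum = 0.193065 ms.
Propagation delays (d/s per hop): 49.9485, 0.0495, 3.8, 0.000253333 ms; sum = 53.7982 ms.
End-to-end = 53.99 ms.

53.99 ms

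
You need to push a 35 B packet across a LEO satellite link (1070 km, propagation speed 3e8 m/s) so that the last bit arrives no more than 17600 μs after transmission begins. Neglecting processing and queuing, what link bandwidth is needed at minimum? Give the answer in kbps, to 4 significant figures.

L = 280 bits.
Propagation delay = 1070000 / 300000000 = 3566.67 μs.
Transmission budget = 17600 − 3566.67 = 14033.3 μs.
R ≥ L / t_tx = 280 bits / 0.0140333 s = 19.95 kbps.

19.95 kbps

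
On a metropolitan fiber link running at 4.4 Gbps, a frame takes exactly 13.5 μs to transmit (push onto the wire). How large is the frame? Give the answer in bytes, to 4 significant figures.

L = R × t_tx = 4400000000 b/s × 1.35e-05 s = 59400 bits.
In bytes: 59400 / 8 = 7425 bytes.

7425 bytes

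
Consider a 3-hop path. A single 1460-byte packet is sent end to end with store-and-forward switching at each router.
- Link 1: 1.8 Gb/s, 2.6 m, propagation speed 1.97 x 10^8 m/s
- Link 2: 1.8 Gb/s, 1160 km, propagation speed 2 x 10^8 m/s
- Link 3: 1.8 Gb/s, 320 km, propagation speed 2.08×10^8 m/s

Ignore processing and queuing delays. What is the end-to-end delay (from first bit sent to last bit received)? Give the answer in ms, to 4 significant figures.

L = 1460 × 8 = 11680 bits.
Transmission delay per hop = L/R = 11680/1800000000 = 0.00648889 ms; 3 hops → 0.0194667 ms.
Propagation delays (d/s per hop): 1.3198e-05, 5.8, 1.53846 ms; sum = 7.33847 ms.
End-to-end = 7.358 ms.

7.358 ms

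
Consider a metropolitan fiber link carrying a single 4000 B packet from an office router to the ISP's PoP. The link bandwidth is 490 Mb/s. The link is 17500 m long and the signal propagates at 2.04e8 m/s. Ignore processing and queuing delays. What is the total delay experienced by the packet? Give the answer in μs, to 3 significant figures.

L = 4000 × 8 = 32000 bits.
Transmission delay = L/R = 32000 / 490000000 = 65.3061 μs.
Propagation delay = d/s = 17500 m / 204000000 m/s = 85.7843 μs.
Total = 151 μs.

151 μs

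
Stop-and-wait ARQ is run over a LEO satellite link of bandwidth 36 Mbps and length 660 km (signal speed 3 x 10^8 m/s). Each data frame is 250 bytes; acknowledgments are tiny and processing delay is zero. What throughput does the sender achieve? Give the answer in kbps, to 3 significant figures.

t_tx = L/R = 2000/36000000 = 5.55556e-05 s.
t_prop = 660000/300000000 = 0.0022 s; RTT = 0.0044 s.
Cycle = t_tx + RTT = 0.00445556 s.
Throughput = L / cycle = 2000 / 0.00445556 = 449 kbps.

449 kbps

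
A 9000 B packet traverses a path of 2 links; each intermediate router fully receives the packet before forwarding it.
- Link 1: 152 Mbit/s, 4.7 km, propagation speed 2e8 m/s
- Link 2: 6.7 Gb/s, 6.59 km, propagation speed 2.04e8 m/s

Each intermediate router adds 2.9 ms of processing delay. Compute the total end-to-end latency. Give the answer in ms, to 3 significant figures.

L = 9000 × 8 = 72000 bits.
Transmission delays (L/R per hop): 0.473684, 0.0107463 ms; sum = 0.48443 ms.
Propagation delays (d/s per hop): 0.0235, 0.0323039 ms; sum = 0.0558039 ms.
Processing at 1 router(s): 1 × 2.9 ms = 2.9 ms.
End-to-end = 3.44 ms.

3.44 ms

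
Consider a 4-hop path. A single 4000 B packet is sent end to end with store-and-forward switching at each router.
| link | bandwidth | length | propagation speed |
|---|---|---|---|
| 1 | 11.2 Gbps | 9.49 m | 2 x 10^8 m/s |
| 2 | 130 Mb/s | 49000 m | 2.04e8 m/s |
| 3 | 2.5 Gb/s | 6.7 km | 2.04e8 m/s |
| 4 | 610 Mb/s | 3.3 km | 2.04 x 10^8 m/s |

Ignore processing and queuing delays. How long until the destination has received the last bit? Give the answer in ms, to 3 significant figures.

0.604 ms

L = 4000 × 8 = 32000 bits.
Transmission delays (L/R per hop): 0.00285714, 0.246154, 0.0128, 0.052459 ms; sum = 0.31427 ms.
Propagation delays (d/s per hop): 4.745e-05, 0.240196, 0.0328431, 0.0161765 ms; sum = 0.289263 ms.
End-to-end = 0.604 ms.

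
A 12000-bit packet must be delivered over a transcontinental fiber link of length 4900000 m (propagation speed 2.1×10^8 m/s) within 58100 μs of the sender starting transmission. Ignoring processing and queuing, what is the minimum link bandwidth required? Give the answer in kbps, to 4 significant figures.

Propagation delay = 4900000 / 210000000 = 23333.3 μs.
Transmission budget = 58100 − 23333.3 = 34766.7 μs.
R ≥ L / t_tx = 12000 bits / 0.0347667 s = 345.2 kbps.

345.2 kbps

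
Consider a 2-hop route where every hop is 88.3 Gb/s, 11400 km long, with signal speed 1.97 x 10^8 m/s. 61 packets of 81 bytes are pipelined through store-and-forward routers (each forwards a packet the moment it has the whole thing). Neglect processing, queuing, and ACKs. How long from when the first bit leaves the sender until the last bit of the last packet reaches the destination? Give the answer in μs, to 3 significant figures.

Per-hop transmission t_tx = L/R = 648/88300000000 = 0.00733862 μs.
Per-hop propagation t_prop = 11400000/197000000 = 57868 μs.
Pipeline fill: first packet needs 2·t_tx to clear all hops; remaining 60 packets each add one t_tx.
Total = (2+61-1)·t_tx + 2·t_prop = 62·0.00733862 + 2·57868 = 116000 μs.

116000 μs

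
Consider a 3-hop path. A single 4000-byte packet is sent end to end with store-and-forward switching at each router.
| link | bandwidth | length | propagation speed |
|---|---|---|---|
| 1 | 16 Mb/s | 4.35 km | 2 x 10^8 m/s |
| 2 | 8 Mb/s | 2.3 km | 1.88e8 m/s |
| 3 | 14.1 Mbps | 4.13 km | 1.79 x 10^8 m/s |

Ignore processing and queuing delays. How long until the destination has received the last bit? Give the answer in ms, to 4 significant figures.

8.327 ms

L = 4000 × 8 = 32000 bits.
Transmission delays (L/R per hop): 2, 4, 2.2695 ms; sum = 8.2695 ms.
Propagation delays (d/s per hop): 0.02175, 0.012234, 0.0230726 ms; sum = 0.0570567 ms.
End-to-end = 8.327 ms.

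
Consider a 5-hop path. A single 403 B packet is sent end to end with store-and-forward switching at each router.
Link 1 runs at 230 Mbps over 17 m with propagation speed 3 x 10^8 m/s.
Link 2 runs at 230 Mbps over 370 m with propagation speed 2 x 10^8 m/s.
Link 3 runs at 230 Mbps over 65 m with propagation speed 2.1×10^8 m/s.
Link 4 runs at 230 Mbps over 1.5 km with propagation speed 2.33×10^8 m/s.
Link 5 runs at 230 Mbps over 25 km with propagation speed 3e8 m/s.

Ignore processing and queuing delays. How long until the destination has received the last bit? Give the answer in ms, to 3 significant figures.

0.162 ms

L = 403 × 8 = 3224 bits.
Transmission delay per hop = L/R = 3224/230000000 = 0.0140174 ms; 5 hops → 0.070087 ms.
Propagation delays (d/s per hop): 5.66667e-05, 0.00185, 0.000309524, 0.00643777, 0.0833333 ms; sum = 0.0919873 ms.
End-to-end = 0.162 ms.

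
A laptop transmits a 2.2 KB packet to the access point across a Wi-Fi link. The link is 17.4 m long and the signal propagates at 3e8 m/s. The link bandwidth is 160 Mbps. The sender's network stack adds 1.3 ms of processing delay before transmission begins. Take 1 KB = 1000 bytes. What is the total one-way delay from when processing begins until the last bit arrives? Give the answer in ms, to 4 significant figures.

1.410 ms

L = 17600 bits.
Transmission delay = L/R = 17600 / 160000000 = 0.11 ms.
Propagation delay = d/s = 17.4 m / 300000000 m/s = 5.8e-05 ms.
Plus processing delay 1.3 ms = 1.3 ms.
Total = 1.410 ms.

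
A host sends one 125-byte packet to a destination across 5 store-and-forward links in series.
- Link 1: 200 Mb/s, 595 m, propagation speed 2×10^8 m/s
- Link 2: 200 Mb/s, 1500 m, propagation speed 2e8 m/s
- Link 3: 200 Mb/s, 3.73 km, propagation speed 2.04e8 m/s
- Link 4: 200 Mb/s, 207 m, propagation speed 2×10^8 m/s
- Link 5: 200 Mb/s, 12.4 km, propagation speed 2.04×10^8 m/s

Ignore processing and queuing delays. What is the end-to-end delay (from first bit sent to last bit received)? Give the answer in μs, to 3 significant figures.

116 μs

L = 125 × 8 = 1000 bits.
Transmission delay per hop = L/R = 1000/200000000 = 5 μs; 5 hops → 25 μs.
Propagation delays (d/s per hop): 2.975, 7.5, 18.2843, 1.035, 60.7843 μs; sum = 90.5786 μs.
End-to-end = 116 μs.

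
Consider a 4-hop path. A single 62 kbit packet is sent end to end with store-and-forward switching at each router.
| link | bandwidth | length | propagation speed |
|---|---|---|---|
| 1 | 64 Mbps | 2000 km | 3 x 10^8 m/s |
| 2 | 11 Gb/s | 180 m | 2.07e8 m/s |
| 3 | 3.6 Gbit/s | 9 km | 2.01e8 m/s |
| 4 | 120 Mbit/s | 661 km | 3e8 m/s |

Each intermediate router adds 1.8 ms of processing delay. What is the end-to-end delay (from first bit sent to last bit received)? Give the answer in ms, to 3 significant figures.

L = 62000 bits.
Transmission delays (L/R per hop): 0.96875, 0.00563636, 0.0172222, 0.516667 ms; sum = 1.50828 ms.
Propagation delays (d/s per hop): 6.66667, 0.000869565, 0.0447761, 2.20333 ms; sum = 8.91565 ms.
Processing at 3 router(s): 3 × 1.8 ms = 5.4 ms.
End-to-end = 15.8 ms.

15.8 ms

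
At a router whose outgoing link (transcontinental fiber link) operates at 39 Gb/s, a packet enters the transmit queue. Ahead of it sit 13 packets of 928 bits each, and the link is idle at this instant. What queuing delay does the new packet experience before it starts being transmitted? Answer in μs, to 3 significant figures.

0.309 μs

Each queued packet: L/R = 928/39000000000 = 0.0237949 μs.
13 queued → 0.309333 μs.
Queuing delay = 0.309 μs.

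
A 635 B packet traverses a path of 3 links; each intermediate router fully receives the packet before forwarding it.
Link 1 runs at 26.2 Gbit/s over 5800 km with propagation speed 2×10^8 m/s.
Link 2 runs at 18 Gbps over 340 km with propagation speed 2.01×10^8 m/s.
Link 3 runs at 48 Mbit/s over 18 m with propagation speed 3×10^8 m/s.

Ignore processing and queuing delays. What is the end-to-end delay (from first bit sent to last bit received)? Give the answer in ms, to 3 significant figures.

30.8 ms

L = 635 × 8 = 5080 bits.
Transmission delays (L/R per hop): 0.000193893, 0.000282222, 0.105833 ms; sum = 0.106309 ms.
Propagation delays (d/s per hop): 29, 1.69154, 6e-05 ms; sum = 30.6916 ms.
End-to-end = 30.8 ms.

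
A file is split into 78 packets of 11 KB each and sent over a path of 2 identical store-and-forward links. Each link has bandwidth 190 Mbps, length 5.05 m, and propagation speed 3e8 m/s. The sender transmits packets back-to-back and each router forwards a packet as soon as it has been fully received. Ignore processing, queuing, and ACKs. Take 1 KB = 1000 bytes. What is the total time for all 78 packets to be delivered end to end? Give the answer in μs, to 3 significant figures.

Per-hop transmission t_tx = L/R = 88000/190000000 = 463.158 μs.
Per-hop propagation t_prop = 5.05/300000000 = 0.0168333 μs.
Pipeline fill: first packet needs 2·t_tx to clear all hops; remaining 77 packets each add one t_tx.
Total = (2+78-1)·t_tx + 2·t_prop = 79·463.158 + 2·0.0168333 = 36600 μs.

36600 μs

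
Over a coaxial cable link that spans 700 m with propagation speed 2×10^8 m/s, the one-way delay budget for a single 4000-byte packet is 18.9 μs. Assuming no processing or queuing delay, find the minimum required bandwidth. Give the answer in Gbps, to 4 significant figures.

L = 32000 bits.
Propagation delay = 700 / 200000000 = 3.5 μs.
Transmission budget = 18.9 − 3.5 = 15.4 μs.
R ≥ L / t_tx = 32000 bits / 1.54e-05 s = 2.078 Gbps.

2.078 Gbps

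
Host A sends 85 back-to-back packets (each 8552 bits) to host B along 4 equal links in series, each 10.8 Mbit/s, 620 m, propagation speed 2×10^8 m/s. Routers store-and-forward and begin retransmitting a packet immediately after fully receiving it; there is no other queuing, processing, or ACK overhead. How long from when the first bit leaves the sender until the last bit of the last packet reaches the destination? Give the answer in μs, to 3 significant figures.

Per-hop transmission t_tx = L/R = 8552/10800000 = 791.852 μs.
Per-hop propagation t_prop = 620/200000000 = 3.1 μs.
Pipeline fill: first packet needs 4·t_tx to clear all hops; remaining 84 packets each add one t_tx.
Total = (4+85-1)·t_tx + 4·t_prop = 88·791.852 + 4·3.1 = 69700 μs.

69700 μs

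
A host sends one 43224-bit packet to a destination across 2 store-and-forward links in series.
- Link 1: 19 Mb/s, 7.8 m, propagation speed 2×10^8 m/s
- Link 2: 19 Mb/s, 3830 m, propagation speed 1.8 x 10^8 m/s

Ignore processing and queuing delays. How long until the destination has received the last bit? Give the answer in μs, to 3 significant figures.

Transmission delay per hop = L/R = 43224/19000000 = 2274.95 μs; 2 hops → 4549.89 μs.
Propagation delays (d/s per hop): 0.039, 21.2778 μs; sum = 21.3168 μs.
End-to-end = 4570 μs.

4570 μs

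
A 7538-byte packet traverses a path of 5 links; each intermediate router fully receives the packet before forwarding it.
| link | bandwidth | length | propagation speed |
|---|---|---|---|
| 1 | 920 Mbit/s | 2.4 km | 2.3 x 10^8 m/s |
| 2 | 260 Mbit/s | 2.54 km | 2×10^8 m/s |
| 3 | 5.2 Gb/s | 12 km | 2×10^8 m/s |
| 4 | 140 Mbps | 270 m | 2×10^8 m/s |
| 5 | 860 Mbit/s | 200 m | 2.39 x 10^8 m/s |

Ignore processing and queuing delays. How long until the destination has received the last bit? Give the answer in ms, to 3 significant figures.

L = 7538 × 8 = 60304 bits.
Transmission delays (L/R per hop): 0.0655478, 0.231938, 0.0115969, 0.430743, 0.0701209 ms; sum = 0.809947 ms.
Propagation delays (d/s per hop): 0.0104348, 0.0127, 0.06, 0.00135, 0.00083682 ms; sum = 0.0853216 ms.
End-to-end = 0.895 ms.

0.895 ms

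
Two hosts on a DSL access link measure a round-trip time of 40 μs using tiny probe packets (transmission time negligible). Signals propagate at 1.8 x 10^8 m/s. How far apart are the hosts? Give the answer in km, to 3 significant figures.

3.60 km

One-way propagation = RTT/2 = 20 μs.
d = s × t = 180000000 × 2e-05 = 3.60 km.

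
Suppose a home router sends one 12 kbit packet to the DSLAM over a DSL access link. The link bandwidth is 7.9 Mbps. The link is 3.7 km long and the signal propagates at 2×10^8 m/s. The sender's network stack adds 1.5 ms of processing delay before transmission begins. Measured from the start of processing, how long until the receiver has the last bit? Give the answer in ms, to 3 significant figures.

3.04 ms

L = 12000 bits.
Transmission delay = L/R = 12000 / 7900000 = 1.51899 ms.
Propagation delay = d/s = 3700 m / 200000000 m/s = 0.0185 ms.
Plus processing delay 1.5 ms = 1.5 ms.
Total = 3.04 ms.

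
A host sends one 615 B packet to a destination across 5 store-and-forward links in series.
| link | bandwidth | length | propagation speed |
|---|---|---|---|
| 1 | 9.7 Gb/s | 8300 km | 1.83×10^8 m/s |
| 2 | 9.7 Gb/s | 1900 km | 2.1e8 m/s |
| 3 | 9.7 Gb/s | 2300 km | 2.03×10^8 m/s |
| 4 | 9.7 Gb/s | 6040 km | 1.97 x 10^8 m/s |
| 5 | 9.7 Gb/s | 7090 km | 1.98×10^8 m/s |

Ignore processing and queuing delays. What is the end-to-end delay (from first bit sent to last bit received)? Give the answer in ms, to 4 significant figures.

L = 615 × 8 = 4920 bits.
Transmission delay per hop = L/R = 4920/9700000000 = 0.000507216 ms; 5 hops → 0.00253608 ms.
Propagation delays (d/s per hop): 45.3552, 9.04762, 11.33, 30.6599, 35.8081 ms; sum = 132.201 ms.
End-to-end = 132.2 ms.

132.2 ms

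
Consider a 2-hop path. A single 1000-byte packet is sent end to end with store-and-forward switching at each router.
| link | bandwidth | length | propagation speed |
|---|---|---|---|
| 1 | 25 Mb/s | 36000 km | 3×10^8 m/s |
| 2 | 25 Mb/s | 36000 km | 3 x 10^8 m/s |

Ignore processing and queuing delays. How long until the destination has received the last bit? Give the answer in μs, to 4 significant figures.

L = 1000 × 8 = 8000 bits.
Transmission delay per hop = L/R = 8000/25000000 = 320 μs; 2 hops → 640 μs.
Propagation delays (d/s per hop): 120000, 120000 μs; sum = 240000 μs.
End-to-end = 240600 μs.

240600 μs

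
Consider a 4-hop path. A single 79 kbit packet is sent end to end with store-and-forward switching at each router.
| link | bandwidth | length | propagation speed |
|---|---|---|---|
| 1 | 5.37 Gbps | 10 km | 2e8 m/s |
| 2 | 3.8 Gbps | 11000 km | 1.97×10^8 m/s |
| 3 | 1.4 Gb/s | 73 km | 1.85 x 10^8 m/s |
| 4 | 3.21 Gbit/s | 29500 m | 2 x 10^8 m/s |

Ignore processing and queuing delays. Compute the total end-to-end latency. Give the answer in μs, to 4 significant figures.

56550 μs

L = 79000 bits.
Transmission delays (L/R per hop): 14.7114, 20.7895, 56.4286, 24.6106 μs; sum = 116.54 μs.
Propagation delays (d/s per hop): 50, 55837.6, 394.595, 147.5 μs; sum = 56429.7 μs.
End-to-end = 56550 μs.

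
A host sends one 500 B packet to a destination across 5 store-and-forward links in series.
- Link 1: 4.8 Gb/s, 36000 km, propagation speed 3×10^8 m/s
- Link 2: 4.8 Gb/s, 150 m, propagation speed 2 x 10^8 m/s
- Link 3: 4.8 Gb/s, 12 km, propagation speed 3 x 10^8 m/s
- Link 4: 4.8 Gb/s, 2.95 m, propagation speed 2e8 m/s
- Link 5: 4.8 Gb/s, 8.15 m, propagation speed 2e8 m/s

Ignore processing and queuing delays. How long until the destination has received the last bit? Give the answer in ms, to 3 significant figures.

120 ms

L = 500 × 8 = 4000 bits.
Transmission delay per hop = L/R = 4000/4800000000 = 0.000833333 ms; 5 hops → 0.00416667 ms.
Propagation delays (d/s per hop): 120, 0.00075, 0.04, 1.475e-05, 4.075e-05 ms; sum = 120.041 ms.
End-to-end = 120 ms.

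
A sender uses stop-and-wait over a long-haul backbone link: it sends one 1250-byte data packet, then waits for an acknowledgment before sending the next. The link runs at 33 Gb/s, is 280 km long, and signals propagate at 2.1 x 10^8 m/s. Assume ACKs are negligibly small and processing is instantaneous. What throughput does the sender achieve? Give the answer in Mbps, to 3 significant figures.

t_tx = L/R = 10000/33000000000 = 3.0303e-07 s.
t_prop = 280000/210000000 = 0.00133333 s; RTT = 0.00266667 s.
Cycle = t_tx + RTT = 0.00266697 s.
Throughput = L / cycle = 10000 / 0.00266697 = 3.75 Mbps.

3.75 Mbps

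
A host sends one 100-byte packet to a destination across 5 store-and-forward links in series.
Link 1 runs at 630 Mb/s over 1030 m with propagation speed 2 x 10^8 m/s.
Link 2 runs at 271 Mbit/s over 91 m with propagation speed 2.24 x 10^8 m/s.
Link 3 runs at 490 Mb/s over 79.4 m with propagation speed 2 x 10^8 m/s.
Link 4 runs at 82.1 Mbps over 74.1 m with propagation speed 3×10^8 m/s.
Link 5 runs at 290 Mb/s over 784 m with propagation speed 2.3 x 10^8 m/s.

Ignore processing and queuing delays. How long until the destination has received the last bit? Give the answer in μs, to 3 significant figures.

L = 100 × 8 = 800 bits.
Transmission delays (L/R per hop): 1.26984, 2.95203, 1.63265, 9.74421, 2.75862 μs; sum = 18.3574 μs.
Propagation delays (d/s per hop): 5.15, 0.40625, 0.397, 0.247, 3.4087 μs; sum = 9.60895 μs.
End-to-end = 28.0 μs.

28.0 μs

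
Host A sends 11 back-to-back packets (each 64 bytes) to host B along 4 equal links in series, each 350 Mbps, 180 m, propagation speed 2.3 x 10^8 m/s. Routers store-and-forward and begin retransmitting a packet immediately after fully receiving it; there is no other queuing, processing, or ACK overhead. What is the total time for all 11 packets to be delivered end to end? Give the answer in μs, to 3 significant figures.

Per-hop transmission t_tx = L/R = 512/350000000 = 1.46286 μs.
Per-hop propagation t_prop = 180/2.3e+08 = 0.782609 μs.
Pipeline fill: first packet needs 4·t_tx to clear all hops; remaining 10 packets each add one t_tx.
Total = (4+11-1)·t_tx + 4·t_prop = 14·1.46286 + 4·0.782609 = 23.6 μs.

23.6 μs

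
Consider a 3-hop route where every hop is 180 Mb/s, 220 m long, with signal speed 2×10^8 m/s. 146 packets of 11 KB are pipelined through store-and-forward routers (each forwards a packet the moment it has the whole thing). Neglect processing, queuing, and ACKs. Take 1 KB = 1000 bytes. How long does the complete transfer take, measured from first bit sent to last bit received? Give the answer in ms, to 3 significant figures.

72.4 ms

Per-hop transmission t_tx = L/R = 88000/180000000 = 0.488889 ms.
Per-hop propagation t_prop = 220/200000000 = 0.0011 ms.
Pipeline fill: first packet needs 3·t_tx to clear all hops; remaining 145 packets each add one t_tx.
Total = (3+146-1)·t_tx + 3·t_prop = 148·0.488889 + 3·0.0011 = 72.4 ms.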